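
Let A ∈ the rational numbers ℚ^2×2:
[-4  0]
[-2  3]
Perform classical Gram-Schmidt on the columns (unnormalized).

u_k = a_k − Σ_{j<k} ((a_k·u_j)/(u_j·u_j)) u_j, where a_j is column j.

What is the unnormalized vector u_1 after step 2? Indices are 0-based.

Step 1: u_0 = a_0 = (-4, -2).
Step 2: u_1 = a_1 − (-3/10)·u_0 = (-6/5, 12/5).

u_1 = (-6/5, 12/5)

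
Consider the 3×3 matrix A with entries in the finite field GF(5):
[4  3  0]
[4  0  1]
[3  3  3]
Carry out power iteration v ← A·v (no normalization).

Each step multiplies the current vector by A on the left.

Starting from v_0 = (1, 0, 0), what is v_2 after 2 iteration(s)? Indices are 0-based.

v_2 = (3, 4, 3)

v_0 = (1, 0, 0).
v_1 = A·v_0 = (4, 4, 3).
v_2 = A·v_1 = (3, 4, 3).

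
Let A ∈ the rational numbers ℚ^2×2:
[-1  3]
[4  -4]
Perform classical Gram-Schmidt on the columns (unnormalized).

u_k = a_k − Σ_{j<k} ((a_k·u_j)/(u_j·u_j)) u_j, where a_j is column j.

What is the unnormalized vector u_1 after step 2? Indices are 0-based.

u_1 = (32/17, 8/17)

Step 1: u_0 = a_0 = (-1, 4).
Step 2: u_1 = a_1 − (-19/17)·u_0 = (32/17, 8/17).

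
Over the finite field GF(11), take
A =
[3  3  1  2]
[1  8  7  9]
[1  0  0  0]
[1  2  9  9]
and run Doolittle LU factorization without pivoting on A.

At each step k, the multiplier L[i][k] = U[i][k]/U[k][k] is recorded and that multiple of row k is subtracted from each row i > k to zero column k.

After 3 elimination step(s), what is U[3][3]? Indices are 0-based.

[col 0] pivot 3
  R1 -= 4*R0 → (0, 7, 3, 1)  (L[1][0] := 4)
  R2 -= 4*R0 → (0, 10, 7, 3)  (L[2][0] := 4)
  R3 -= 4*R0 → (0, 1, 5, 1)  (L[3][0] := 4)
[col 1] pivot 7
  R2 -= 3*R1 → (0, 0, 9, 0)  (L[2][1] := 3)
  R3 -= 8*R1 → (0, 0, 3, 4)  (L[3][1] := 8)
[col 2] pivot 9
  R3 -= 4*R2 → (0, 0, 0, 4)  (L[3][2] := 4)

U[3][3] = 4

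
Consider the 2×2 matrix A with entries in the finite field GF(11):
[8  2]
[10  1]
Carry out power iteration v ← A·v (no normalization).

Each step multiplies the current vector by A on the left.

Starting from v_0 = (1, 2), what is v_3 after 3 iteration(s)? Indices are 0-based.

v_0 = (1, 2).
v_1 = A·v_0 = (1, 1).
v_2 = A·v_1 = (10, 0).
v_3 = A·v_2 = (3, 1).

v_3 = (3, 1)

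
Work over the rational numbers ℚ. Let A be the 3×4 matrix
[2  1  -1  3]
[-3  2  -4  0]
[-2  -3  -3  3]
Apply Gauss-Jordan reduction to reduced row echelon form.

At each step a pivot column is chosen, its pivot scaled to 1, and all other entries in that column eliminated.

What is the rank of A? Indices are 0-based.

rank = 3

pivot(0,0)=2: scale R0 → (1, 1/2, -1/2, 3/2)
  clear (1,0): R1 −= (-3)R0 → (0, 7/2, -11/2, 9/2)
  clear (2,0): R2 −= (-2)R0 → (0, -2, -4, 6)
pivot(1,1)=7/2: scale R1 → (0, 1, -11/7, 9/7)
  clear (0,1): R0 −= (1/2)R1 → (1, 0, 2/7, 6/7)
  clear (2,1): R2 −= (-2)R1 → (0, 0, -50/7, 60/7)
pivot(2,2)=-50/7: scale R2 → (0, 0, 1, -6/5)
  clear (0,2): R0 −= (2/7)R2 → (1, 0, 0, 6/5)
  clear (1,2): R1 −= (-11/7)R2 → (0, 1, 0, -3/5)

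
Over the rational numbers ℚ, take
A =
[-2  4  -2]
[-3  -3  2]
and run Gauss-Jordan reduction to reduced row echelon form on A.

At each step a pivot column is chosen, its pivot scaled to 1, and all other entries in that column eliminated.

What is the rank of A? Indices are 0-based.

[1] R0 /= -2  ⇒  (1, -2, 1)
     R1 -= -3·R0  ⇒  (0, -9, 5)
[2] R1 /= -9  ⇒  (0, 1, -5/9)
     R0 -= -2·R1  ⇒  (1, 0, -1/9)

rank = 2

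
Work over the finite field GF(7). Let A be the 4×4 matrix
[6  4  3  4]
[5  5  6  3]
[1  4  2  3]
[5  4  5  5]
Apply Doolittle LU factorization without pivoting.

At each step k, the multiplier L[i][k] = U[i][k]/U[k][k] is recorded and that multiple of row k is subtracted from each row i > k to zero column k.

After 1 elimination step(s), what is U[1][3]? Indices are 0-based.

U[1][3] = 2

[col 0] pivot 6
  R1 -= 2*R0 → (0, 4, 0, 2)  (L[1][0] := 2)
  R2 -= 6*R0 → (0, 1, 5, 0)  (L[2][0] := 6)
  R3 -= 2*R0 → (0, 3, 6, 4)  (L[3][0] := 2)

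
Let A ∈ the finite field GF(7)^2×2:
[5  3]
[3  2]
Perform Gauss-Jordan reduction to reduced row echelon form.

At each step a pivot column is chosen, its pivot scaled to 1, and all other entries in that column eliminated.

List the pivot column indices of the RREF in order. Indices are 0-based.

step 1: normalize row 0 (÷5) = (1, 2)
  row 1: subtract 3×row0 = (0, 3)
step 2: normalize row 1 (÷3) = (0, 1)
  row 0: subtract 2×row1 = (1, 0)

pivot columns: 0, 1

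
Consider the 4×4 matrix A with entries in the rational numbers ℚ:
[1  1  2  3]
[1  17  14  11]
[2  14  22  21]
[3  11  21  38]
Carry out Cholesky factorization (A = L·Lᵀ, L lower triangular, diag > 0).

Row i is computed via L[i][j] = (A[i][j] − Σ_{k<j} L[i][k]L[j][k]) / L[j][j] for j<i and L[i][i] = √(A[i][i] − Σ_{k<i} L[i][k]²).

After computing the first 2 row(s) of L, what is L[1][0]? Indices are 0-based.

L[1][0] = 1

Step 1: L[0][0] = √(1) = 1.
  L[1][0] = (1) / L[0][0] = 1.
Step 2: L[1][1] = √(16) = 4.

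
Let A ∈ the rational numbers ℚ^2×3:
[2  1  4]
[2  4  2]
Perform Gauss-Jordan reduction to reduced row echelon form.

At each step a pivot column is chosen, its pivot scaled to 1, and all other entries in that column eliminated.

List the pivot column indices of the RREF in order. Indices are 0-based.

step 1: normalize row 0 (÷2) = (1, 1/2, 2)
  row 1: subtract 2×row0 = (0, 3, -2)
step 2: normalize row 1 (÷3) = (0, 1, -2/3)
  row 0: subtract 1/2×row1 = (1, 0, 7/3)

pivot columns: 0, 1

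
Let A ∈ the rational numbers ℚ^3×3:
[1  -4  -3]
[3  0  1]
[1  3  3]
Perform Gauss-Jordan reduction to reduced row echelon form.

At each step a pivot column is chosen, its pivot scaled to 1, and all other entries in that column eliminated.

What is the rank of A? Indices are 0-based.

rank = 3

[1] R0 /= 1  ⇒  (1, -4, -3)
     R1 -= 3·R0  ⇒  (0, 12, 10)
     R2 -= 1·R0  ⇒  (0, 7, 6)
[2] R1 /= 12  ⇒  (0, 1, 5/6)
     R0 -= -4·R1  ⇒  (1, 0, 1/3)
     R2 -= 7·R1  ⇒  (0, 0, 1/6)
[3] R2 /= 1/6  ⇒  (0, 0, 1)
     R0 -= 1/3·R2  ⇒  (1, 0, 0)
     R1 -= 5/6·R2  ⇒  (0, 1, 0)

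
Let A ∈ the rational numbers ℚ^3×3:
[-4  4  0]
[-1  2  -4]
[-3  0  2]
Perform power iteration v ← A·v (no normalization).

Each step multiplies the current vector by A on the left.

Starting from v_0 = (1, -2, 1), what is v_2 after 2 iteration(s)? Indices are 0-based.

v_0 = (1, -2, 1).
v_1 = A·v_0 = (-12, -9, -1).
v_2 = A·v_1 = (12, -2, 34).

v_2 = (12, -2, 34)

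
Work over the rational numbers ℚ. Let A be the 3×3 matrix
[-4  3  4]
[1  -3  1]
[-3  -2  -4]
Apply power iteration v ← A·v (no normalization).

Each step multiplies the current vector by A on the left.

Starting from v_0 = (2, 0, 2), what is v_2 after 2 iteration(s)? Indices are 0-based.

v_0 = (2, 0, 2).
v_1 = A·v_0 = (0, 4, -14).
v_2 = A·v_1 = (-44, -26, 48).

v_2 = (-44, -26, 48)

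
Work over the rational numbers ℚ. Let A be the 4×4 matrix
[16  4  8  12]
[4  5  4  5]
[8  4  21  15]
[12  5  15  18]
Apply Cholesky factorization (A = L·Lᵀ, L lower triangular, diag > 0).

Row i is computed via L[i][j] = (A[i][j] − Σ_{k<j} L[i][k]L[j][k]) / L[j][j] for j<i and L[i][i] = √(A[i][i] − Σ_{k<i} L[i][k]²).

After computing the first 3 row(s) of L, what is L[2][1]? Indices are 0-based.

Step 1: L[0][0] = √(16) = 4.
  L[1][0] = (4) / L[0][0] = 1.
Step 2: L[1][1] = √(4) = 2.
  L[2][0] = (8) / L[0][0] = 2.
  L[2][1] = (2) / L[1][1] = 1.
Step 3: L[2][2] = √(16) = 4.

L[2][1] = 1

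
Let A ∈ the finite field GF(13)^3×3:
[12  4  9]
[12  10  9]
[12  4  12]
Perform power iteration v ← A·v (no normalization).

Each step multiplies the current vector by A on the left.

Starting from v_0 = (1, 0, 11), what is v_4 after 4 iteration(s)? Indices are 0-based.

v_4 = (10, 4, 9)

v_0 = (1, 0, 11).
v_1 = A·v_0 = (7, 7, 1).
v_2 = A·v_1 = (4, 7, 7).
v_3 = A·v_2 = (9, 12, 4).
v_4 = A·v_3 = (10, 4, 9).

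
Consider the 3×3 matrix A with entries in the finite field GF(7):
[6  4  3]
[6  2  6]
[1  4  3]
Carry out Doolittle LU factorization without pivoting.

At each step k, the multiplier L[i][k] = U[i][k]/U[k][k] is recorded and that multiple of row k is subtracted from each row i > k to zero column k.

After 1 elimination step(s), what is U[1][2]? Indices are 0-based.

U[1][2] = 3

Step 1: pivot at (0,0) is 6.
  row1 ← row1 − (1)·row0  ⇒  L[1][0]=1, U row1=(0, 5, 3)
  row2 ← row2 − (6)·row0  ⇒  L[2][0]=6, U row2=(0, 1, 6)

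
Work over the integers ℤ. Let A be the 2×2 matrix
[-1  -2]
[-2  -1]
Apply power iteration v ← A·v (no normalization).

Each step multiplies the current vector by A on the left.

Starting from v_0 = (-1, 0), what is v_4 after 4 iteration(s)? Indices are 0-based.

v_0 = (-1, 0).
v_1 = A·v_0 = (1, 2).
v_2 = A·v_1 = (-5, -4).
v_3 = A·v_2 = (13, 14).
v_4 = A·v_3 = (-41, -40).

v_4 = (-41, -40)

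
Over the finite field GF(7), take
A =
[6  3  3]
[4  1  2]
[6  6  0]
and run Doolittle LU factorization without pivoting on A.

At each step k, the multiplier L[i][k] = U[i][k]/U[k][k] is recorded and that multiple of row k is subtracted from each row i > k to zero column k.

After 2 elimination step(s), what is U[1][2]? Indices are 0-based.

Step 1: pivot at (0,0) is 6.
  row1 ← row1 − (3)·row0  ⇒  L[1][0]=3, U row1=(0, 6, 0)
  row2 ← row2 − (1)·row0  ⇒  L[2][0]=1, U row2=(0, 3, 4)
Step 2: pivot at (1,1) is 6.
  row2 ← row2 − (4)·row1  ⇒  L[2][1]=4, U row2=(0, 0, 4)

U[1][2] = 0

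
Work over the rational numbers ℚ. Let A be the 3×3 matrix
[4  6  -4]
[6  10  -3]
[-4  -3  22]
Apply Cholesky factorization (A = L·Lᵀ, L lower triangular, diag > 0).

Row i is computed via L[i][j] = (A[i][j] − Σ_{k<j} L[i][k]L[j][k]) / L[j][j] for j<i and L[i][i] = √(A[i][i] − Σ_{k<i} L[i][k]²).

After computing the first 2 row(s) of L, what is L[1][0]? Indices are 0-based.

Step 1: L[0][0] = √(4) = 2.
  L[1][0] = (6) / L[0][0] = 3.
Step 2: L[1][1] = √(1) = 1.

L[1][0] = 3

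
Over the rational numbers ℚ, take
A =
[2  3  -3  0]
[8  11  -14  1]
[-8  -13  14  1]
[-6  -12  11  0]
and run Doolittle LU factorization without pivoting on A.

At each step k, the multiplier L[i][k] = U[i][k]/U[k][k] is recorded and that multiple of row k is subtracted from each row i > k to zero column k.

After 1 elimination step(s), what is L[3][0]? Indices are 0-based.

L[3][0] = -3

Step 1: pivot at (0,0) is 2.
  row1 ← row1 − (4)·row0  ⇒  L[1][0]=4, U row1=(0, -1, -2, 1)
  row2 ← row2 − (-4)·row0  ⇒  L[2][0]=-4, U row2=(0, -1, 2, 1)
  row3 ← row3 − (-3)·row0  ⇒  L[3][0]=-3, U row3=(0, -3, 2, 0)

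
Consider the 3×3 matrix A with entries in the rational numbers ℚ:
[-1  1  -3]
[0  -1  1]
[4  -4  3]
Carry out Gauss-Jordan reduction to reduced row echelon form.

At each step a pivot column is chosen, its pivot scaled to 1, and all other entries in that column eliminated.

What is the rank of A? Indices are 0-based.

pivot(0,0)=-1: scale R0 → (1, -1, 3)
  clear (2,0): R2 −= (4)R0 → (0, 0, -9)
pivot(1,1)=-1: scale R1 → (0, 1, -1)
  clear (0,1): R0 −= (-1)R1 → (1, 0, 2)
pivot(2,2)=-9: scale R2 → (0, 0, 1)
  clear (0,2): R0 −= (2)R2 → (1, 0, 0)
  clear (1,2): R1 −= (-1)R2 → (0, 1, 0)

rank = 3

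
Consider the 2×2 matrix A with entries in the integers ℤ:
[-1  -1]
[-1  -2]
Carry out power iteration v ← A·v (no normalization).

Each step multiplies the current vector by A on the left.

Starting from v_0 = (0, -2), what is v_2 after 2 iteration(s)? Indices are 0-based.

v_0 = (0, -2).
v_1 = A·v_0 = (2, 4).
v_2 = A·v_1 = (-6, -10).

v_2 = (-6, -10)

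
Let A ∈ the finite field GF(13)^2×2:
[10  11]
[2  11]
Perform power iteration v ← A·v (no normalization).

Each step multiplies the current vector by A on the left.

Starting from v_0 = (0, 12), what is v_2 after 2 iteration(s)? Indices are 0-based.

v_0 = (0, 12).
v_1 = A·v_0 = (2, 2).
v_2 = A·v_1 = (3, 0).

v_2 = (3, 0)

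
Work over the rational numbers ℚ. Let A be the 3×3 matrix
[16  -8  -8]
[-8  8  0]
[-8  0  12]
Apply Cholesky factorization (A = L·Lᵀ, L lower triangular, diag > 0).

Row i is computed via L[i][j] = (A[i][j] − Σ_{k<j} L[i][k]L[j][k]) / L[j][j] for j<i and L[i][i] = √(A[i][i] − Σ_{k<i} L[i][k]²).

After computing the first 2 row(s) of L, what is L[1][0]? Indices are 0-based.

L[1][0] = -2

Step 1: L[0][0] = √(16) = 4.
  L[1][0] = (-8) / L[0][0] = -2.
Step 2: L[1][1] = √(4) = 2.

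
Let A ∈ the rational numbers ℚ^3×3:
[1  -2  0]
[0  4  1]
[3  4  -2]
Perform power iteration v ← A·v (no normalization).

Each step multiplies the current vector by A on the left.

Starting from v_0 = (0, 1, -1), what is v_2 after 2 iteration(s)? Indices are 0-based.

v_0 = (0, 1, -1).
v_1 = A·v_0 = (-2, 3, 6).
v_2 = A·v_1 = (-8, 18, -6).

v_2 = (-8, 18, -6)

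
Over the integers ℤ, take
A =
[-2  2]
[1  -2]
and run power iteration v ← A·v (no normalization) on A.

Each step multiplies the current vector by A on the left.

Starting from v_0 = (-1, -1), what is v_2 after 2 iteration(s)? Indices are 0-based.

v_2 = (2, -2)

v_0 = (-1, -1).
v_1 = A·v_0 = (0, 1).
v_2 = A·v_1 = (2, -2).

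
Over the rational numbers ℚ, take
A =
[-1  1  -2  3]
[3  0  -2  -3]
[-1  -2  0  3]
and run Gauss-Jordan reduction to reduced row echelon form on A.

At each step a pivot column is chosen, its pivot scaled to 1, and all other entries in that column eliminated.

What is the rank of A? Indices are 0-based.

step 1: normalize row 0 (÷-1) = (1, -1, 2, -3)
  row 1: subtract 3×row0 = (0, 3, -8, 6)
  row 2: subtract -1×row0 = (0, -3, 2, 0)
step 2: normalize row 1 (÷3) = (0, 1, -8/3, 2)
  row 0: subtract -1×row1 = (1, 0, -2/3, -1)
  row 2: subtract -3×row1 = (0, 0, -6, 6)
step 3: normalize row 2 (÷-6) = (0, 0, 1, -1)
  row 0: subtract -2/3×row2 = (1, 0, 0, -5/3)
  row 1: subtract -8/3×row2 = (0, 1, 0, -2/3)

rank = 3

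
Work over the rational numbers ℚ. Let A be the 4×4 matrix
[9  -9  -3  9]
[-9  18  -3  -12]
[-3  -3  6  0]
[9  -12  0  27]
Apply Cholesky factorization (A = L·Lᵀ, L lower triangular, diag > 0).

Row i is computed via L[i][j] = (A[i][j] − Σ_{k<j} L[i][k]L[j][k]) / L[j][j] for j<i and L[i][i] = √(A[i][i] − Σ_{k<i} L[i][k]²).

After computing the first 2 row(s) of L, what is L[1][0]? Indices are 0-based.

Step 1: L[0][0] = √(9) = 3.
  L[1][0] = (-9) / L[0][0] = -3.
Step 2: L[1][1] = √(9) = 3.

L[1][0] = -3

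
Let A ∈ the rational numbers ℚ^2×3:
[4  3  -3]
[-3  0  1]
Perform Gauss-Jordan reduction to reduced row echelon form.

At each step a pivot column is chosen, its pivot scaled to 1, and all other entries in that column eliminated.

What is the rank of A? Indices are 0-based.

rank = 2

[1] R0 /= 4  ⇒  (1, 3/4, -3/4)
     R1 -= -3·R0  ⇒  (0, 9/4, -5/4)
[2] R1 /= 9/4  ⇒  (0, 1, -5/9)
     R0 -= 3/4·R1  ⇒  (1, 0, -1/3)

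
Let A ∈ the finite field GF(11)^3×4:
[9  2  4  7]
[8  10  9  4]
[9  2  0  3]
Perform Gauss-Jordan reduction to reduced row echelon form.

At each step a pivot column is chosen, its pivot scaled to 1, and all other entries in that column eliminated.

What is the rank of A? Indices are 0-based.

pivot(0,0)=9: scale R0 → (1, 10, 9, 2)
  clear (1,0): R1 −= (8)R0 → (0, 7, 3, 10)
  clear (2,0): R2 −= (9)R0 → (0, 0, 7, 7)
pivot(1,1)=7: scale R1 → (0, 1, 2, 3)
  clear (0,1): R0 −= (10)R1 → (1, 0, 0, 5)
pivot(2,2)=7: scale R2 → (0, 0, 1, 1)
  clear (1,2): R1 −= (2)R2 → (0, 1, 0, 1)

rank = 3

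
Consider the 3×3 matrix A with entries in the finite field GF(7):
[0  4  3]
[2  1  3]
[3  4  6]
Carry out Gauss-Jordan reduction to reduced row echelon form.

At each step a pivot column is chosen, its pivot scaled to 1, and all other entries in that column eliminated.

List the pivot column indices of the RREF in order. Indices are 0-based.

pivot columns: 0, 1, 2

step 1: exchange rows 0,1
step 1: normalize row 0 (÷2) = (1, 4, 5)
  row 2: subtract 3×row0 = (0, 6, 5)
step 2: normalize row 1 (÷4) = (0, 1, 6)
  row 0: subtract 4×row1 = (1, 0, 2)
  row 2: subtract 6×row1 = (0, 0, 4)
step 3: normalize row 2 (÷4) = (0, 0, 1)
  row 0: subtract 2×row2 = (1, 0, 0)
  row 1: subtract 6×row2 = (0, 1, 0)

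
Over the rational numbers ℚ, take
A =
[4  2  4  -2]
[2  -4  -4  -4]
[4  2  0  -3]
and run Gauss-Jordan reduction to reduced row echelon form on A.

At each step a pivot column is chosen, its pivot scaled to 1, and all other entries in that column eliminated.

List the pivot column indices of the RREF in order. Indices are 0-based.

pivot(0,0)=4: scale R0 → (1, 1/2, 1, -1/2)
  clear (1,0): R1 −= (2)R0 → (0, -5, -6, -3)
  clear (2,0): R2 −= (4)R0 → (0, 0, -4, -1)
pivot(1,1)=-5: scale R1 → (0, 1, 6/5, 3/5)
  clear (0,1): R0 −= (1/2)R1 → (1, 0, 2/5, -4/5)
pivot(2,2)=-4: scale R2 → (0, 0, 1, 1/4)
  clear (0,2): R0 −= (2/5)R2 → (1, 0, 0, -9/10)
  clear (1,2): R1 −= (6/5)R2 → (0, 1, 0, 3/10)

pivot columns: 0, 1, 2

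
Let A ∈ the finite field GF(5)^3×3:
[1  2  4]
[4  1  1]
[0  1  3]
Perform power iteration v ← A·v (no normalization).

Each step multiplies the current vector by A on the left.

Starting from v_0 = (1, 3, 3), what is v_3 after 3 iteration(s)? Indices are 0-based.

v_0 = (1, 3, 3).
v_1 = A·v_0 = (4, 0, 2).
v_2 = A·v_1 = (2, 3, 1).
v_3 = A·v_2 = (2, 2, 1).

v_3 = (2, 2, 1)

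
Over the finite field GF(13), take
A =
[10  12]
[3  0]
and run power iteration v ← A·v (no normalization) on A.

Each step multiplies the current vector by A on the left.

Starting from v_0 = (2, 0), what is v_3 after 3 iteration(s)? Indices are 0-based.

v_3 = (8, 10)

v_0 = (2, 0).
v_1 = A·v_0 = (7, 6).
v_2 = A·v_1 = (12, 8).
v_3 = A·v_2 = (8, 10).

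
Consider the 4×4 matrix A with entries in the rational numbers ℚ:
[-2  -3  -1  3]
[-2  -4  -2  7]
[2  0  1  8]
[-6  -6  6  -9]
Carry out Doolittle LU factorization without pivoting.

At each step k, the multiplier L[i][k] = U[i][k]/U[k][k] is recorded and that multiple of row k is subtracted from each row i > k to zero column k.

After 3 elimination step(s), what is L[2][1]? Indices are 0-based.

L[2][1] = 3

Step 1: pivot at (0,0) is -2.
  row1 ← row1 − (1)·row0  ⇒  L[1][0]=1, U row1=(0, -1, -1, 4)
  row2 ← row2 − (-1)·row0  ⇒  L[2][0]=-1, U row2=(0, -3, 0, 11)
  row3 ← row3 − (3)·row0  ⇒  L[3][0]=3, U row3=(0, 3, 9, -18)
Step 2: pivot at (1,1) is -1.
  row2 ← row2 − (3)·row1  ⇒  L[2][1]=3, U row2=(0, 0, 3, -1)
  row3 ← row3 − (-3)·row1  ⇒  L[3][1]=-3, U row3=(0, 0, 6, -6)
Step 3: pivot at (2,2) is 3.
  row3 ← row3 − (2)·row2  ⇒  L[3][2]=2, U row3=(0, 0, 0, -4)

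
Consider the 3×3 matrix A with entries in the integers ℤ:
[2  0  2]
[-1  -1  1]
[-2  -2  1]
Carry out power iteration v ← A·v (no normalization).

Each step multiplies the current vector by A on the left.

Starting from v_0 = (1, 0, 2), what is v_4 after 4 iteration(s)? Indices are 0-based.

v_0 = (1, 0, 2).
v_1 = A·v_0 = (6, 1, 0).
v_2 = A·v_1 = (12, -7, -14).
v_3 = A·v_2 = (-4, -19, -24).
v_4 = A·v_3 = (-56, -1, 22).

v_4 = (-56, -1, 22)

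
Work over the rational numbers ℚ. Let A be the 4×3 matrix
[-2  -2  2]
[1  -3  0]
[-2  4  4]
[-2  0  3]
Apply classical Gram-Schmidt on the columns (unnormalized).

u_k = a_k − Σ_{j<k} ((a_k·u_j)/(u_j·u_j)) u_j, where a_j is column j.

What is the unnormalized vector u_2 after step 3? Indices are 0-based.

u_2 = (-20/41, 66/41, 79/82, 27/82)

Step 1: u_0 = a_0 = (-2, 1, -2, -2).
Step 2: u_1 = a_1 − (-7/13)·u_0 = (-40/13, -32/13, 38/13, -14/13).
Step 3: u_2 = a_2 − (-18/13)·u_0 − (15/164)·u_1 = (-20/41, 66/41, 79/82, 27/82).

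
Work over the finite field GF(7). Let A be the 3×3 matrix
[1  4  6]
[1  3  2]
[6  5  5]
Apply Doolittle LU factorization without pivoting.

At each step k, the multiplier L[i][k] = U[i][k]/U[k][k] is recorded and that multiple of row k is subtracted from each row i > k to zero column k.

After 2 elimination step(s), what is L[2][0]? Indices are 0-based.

[col 0] pivot 1
  R1 -= 1*R0 → (0, 6, 3)  (L[1][0] := 1)
  R2 -= 6*R0 → (0, 2, 4)  (L[2][0] := 6)
[col 1] pivot 6
  R2 -= 5*R1 → (0, 0, 3)  (L[2][1] := 5)

L[2][0] = 6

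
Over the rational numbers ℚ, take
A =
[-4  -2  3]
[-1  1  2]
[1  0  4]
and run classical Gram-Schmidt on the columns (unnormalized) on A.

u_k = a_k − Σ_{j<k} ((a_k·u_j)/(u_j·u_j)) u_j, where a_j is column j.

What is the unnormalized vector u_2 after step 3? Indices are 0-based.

Step 1: u_0 = a_0 = (-4, -1, 1).
Step 2: u_1 = a_1 − (7/18)·u_0 = (-4/9, 25/18, -7/18).
Step 3: u_2 = a_2 − (-5/9)·u_0 − (-2/41)·u_1 = (31/41, 62/41, 186/41).

u_2 = (31/41, 62/41, 186/41)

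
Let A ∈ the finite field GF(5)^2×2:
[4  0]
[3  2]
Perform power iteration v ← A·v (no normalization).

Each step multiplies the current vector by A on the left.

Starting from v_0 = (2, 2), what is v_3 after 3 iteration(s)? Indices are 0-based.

v_0 = (2, 2).
v_1 = A·v_0 = (3, 0).
v_2 = A·v_1 = (2, 4).
v_3 = A·v_2 = (3, 4).

v_3 = (3, 4)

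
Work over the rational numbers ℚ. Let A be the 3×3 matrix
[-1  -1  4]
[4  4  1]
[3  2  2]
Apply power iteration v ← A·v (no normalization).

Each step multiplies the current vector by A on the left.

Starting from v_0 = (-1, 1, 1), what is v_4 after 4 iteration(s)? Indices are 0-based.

v_4 = (144, 631, 466)

v_0 = (-1, 1, 1).
v_1 = A·v_0 = (4, 1, 1).
v_2 = A·v_1 = (-1, 21, 16).
v_3 = A·v_2 = (44, 96, 71).
v_4 = A·v_3 = (144, 631, 466).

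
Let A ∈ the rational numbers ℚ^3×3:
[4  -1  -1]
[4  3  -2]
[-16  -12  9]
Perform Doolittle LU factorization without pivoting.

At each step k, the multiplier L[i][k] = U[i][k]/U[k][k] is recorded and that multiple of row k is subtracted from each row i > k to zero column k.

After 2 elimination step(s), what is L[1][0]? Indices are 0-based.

Step 1: pivot at (0,0) is 4.
  row1 ← row1 − (1)·row0  ⇒  L[1][0]=1, U row1=(0, 4, -1)
  row2 ← row2 − (-4)·row0  ⇒  L[2][0]=-4, U row2=(0, -16, 5)
Step 2: pivot at (1,1) is 4.
  row2 ← row2 − (-4)·row1  ⇒  L[2][1]=-4, U row2=(0, 0, 1)

L[1][0] = 1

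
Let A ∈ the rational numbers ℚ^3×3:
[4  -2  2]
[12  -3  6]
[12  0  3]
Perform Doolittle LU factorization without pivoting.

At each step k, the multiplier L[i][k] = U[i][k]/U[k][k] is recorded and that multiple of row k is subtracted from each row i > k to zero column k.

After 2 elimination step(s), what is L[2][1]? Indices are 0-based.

L[2][1] = 2

k=0: U[0][0]=4
  eliminate (1,0): mult=3, new row 1: (0, 3, 0); set L[1][0]=3
  eliminate (2,0): mult=3, new row 2: (0, 6, -3); set L[2][0]=3
k=1: U[1][1]=3
  eliminate (2,1): mult=2, new row 2: (0, 0, -3); set L[2][1]=2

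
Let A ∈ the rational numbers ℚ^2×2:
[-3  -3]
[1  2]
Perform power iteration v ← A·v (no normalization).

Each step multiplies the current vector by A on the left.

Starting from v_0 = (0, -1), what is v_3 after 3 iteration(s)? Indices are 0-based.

v_0 = (0, -1).
v_1 = A·v_0 = (3, -2).
v_2 = A·v_1 = (-3, -1).
v_3 = A·v_2 = (12, -5).

v_3 = (12, -5)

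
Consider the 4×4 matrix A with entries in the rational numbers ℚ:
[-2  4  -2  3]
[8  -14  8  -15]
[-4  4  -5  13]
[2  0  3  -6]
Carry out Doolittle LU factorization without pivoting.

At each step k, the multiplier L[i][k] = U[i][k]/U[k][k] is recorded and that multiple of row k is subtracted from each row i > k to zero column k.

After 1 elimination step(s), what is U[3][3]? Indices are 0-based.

k=0: U[0][0]=-2
  eliminate (1,0): mult=-4, new row 1: (0, 2, 0, -3); set L[1][0]=-4
  eliminate (2,0): mult=2, new row 2: (0, -4, -1, 7); set L[2][0]=2
  eliminate (3,0): mult=-1, new row 3: (0, 4, 1, -3); set L[3][0]=-1

U[3][3] = -3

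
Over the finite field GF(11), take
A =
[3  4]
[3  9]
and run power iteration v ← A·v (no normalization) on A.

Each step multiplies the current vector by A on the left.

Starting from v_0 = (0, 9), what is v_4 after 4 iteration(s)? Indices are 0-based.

v_0 = (0, 9).
v_1 = A·v_0 = (3, 4).
v_2 = A·v_1 = (3, 1).
v_3 = A·v_2 = (2, 7).
v_4 = A·v_3 = (1, 3).

v_4 = (1, 3)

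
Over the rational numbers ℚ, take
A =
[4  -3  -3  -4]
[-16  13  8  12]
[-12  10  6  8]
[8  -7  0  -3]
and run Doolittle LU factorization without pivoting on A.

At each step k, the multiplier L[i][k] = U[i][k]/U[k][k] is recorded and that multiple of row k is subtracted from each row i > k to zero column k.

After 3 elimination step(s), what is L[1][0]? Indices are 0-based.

k=0: U[0][0]=4
  eliminate (1,0): mult=-4, new row 1: (0, 1, -4, -4); set L[1][0]=-4
  eliminate (2,0): mult=-3, new row 2: (0, 1, -3, -4); set L[2][0]=-3
  eliminate (3,0): mult=2, new row 3: (0, -1, 6, 5); set L[3][0]=2
k=1: U[1][1]=1
  eliminate (2,1): mult=1, new row 2: (0, 0, 1, 0); set L[2][1]=1
  eliminate (3,1): mult=-1, new row 3: (0, 0, 2, 1); set L[3][1]=-1
k=2: U[2][2]=1
  eliminate (3,2): mult=2, new row 3: (0, 0, 0, 1); set L[3][2]=2

L[1][0] = -4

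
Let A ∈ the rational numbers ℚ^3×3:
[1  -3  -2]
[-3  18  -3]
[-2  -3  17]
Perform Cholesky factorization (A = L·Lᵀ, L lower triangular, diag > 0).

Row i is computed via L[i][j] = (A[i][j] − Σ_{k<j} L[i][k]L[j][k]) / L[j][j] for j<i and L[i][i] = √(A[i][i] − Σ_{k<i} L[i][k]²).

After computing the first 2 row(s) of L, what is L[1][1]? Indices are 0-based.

L[1][1] = 3

Step 1: L[0][0] = √(1) = 1.
  L[1][0] = (-3) / L[0][0] = -3.
Step 2: L[1][1] = √(9) = 3.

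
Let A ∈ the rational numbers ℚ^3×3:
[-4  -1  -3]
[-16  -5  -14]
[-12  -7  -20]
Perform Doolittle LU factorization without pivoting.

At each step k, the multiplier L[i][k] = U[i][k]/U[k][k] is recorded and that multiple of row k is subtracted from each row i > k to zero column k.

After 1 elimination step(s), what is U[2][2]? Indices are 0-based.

U[2][2] = -11

k=0: U[0][0]=-4
  eliminate (1,0): mult=4, new row 1: (0, -1, -2); set L[1][0]=4
  eliminate (2,0): mult=3, new row 2: (0, -4, -11); set L[2][0]=3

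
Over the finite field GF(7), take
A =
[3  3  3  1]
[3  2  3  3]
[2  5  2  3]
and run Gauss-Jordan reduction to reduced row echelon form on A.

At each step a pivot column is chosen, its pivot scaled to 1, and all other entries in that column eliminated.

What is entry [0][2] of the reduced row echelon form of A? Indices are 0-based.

M[0][2] = 1

pivot(0,0)=3: scale R0 → (1, 1, 1, 5)
  clear (1,0): R1 −= (3)R0 → (0, 6, 0, 2)
  clear (2,0): R2 −= (2)R0 → (0, 3, 0, 0)
pivot(1,1)=6: scale R1 → (0, 1, 0, 5)
  clear (0,1): R0 −= (1)R1 → (1, 0, 1, 0)
  clear (2,1): R2 −= (3)R1 → (0, 0, 0, 6)
col 2: no nonzero at/below row 2; advance.
pivot(2,3)=6: scale R2 → (0, 0, 0, 1)
  clear (1,3): R1 −= (5)R2 → (0, 1, 0, 0)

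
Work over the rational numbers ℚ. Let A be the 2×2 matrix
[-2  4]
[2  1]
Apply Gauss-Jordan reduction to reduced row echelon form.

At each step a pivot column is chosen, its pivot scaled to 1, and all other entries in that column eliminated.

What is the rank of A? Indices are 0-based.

[1] R0 /= -2  ⇒  (1, -2)
     R1 -= 2·R0  ⇒  (0, 5)
[2] R1 /= 5  ⇒  (0, 1)
     R0 -= -2·R1  ⇒  (1, 0)

rank = 2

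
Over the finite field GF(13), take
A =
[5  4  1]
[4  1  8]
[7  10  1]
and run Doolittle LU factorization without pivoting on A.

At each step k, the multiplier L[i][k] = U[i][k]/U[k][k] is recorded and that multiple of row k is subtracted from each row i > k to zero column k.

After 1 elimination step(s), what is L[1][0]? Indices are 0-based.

Step 1: pivot at (0,0) is 5.
  row1 ← row1 − (6)·row0  ⇒  L[1][0]=6, U row1=(0, 3, 2)
  row2 ← row2 − (4)·row0  ⇒  L[2][0]=4, U row2=(0, 7, 10)

L[1][0] = 6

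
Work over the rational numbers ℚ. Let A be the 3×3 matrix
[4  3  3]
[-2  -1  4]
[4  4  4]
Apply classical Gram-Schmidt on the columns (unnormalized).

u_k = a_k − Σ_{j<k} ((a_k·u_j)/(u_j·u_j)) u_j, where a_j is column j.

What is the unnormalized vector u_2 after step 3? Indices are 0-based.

Step 1: u_0 = a_0 = (4, -2, 4).
Step 2: u_1 = a_1 − (5/6)·u_0 = (-1/3, 2/3, 2/3).
Step 3: u_2 = a_2 − (5/9)·u_0 − (13/3)·u_1 = (20/9, 20/9, -10/9).

u_2 = (20/9, 20/9, -10/9)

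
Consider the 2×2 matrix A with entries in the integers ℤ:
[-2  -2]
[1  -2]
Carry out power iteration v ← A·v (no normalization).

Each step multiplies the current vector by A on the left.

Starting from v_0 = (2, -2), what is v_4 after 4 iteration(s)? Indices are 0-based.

v_0 = (2, -2).
v_1 = A·v_0 = (0, 6).
v_2 = A·v_1 = (-12, -12).
v_3 = A·v_2 = (48, 12).
v_4 = A·v_3 = (-120, 24).

v_4 = (-120, 24)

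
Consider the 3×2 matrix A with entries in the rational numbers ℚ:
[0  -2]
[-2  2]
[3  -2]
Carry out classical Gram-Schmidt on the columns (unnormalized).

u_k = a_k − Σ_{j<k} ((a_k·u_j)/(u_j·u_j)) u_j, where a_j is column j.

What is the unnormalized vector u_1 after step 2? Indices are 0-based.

u_1 = (-2, 6/13, 4/13)

Step 1: u_0 = a_0 = (0, -2, 3).
Step 2: u_1 = a_1 − (-10/13)·u_0 = (-2, 6/13, 4/13).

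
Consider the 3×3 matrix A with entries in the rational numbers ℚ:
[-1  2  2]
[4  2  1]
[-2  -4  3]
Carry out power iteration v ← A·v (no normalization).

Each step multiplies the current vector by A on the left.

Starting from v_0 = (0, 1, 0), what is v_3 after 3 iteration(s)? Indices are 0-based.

v_3 = (-26, -32, -92)

v_0 = (0, 1, 0).
v_1 = A·v_0 = (2, 2, -4).
v_2 = A·v_1 = (-6, 8, -24).
v_3 = A·v_2 = (-26, -32, -92).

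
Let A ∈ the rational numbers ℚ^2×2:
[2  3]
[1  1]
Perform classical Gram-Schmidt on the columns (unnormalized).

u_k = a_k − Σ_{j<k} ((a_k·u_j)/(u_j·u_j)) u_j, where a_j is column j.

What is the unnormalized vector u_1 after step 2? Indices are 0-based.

Step 1: u_0 = a_0 = (2, 1).
Step 2: u_1 = a_1 − (7/5)·u_0 = (1/5, -2/5).

u_1 = (1/5, -2/5)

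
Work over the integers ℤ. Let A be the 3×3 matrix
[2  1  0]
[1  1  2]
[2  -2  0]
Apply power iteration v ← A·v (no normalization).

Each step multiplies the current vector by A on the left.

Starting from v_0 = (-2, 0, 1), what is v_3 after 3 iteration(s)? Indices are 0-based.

v_0 = (-2, 0, 1).
v_1 = A·v_0 = (-4, 0, -4).
v_2 = A·v_1 = (-8, -12, -8).
v_3 = A·v_2 = (-28, -36, 8).

v_3 = (-28, -36, 8)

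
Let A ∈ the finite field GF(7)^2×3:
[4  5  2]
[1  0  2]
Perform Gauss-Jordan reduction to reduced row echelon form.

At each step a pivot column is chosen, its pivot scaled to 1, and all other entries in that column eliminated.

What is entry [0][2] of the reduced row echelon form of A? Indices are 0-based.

M[0][2] = 2

pivot(0,0)=4: scale R0 → (1, 3, 4)
  clear (1,0): R1 −= (1)R0 → (0, 4, 5)
pivot(1,1)=4: scale R1 → (0, 1, 3)
  clear (0,1): R0 −= (3)R1 → (1, 0, 2)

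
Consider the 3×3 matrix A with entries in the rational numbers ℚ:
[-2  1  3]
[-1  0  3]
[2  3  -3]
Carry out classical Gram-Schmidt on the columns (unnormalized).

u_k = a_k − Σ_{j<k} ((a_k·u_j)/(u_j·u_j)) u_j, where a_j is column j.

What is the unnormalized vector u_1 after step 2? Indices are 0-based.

Step 1: u_0 = a_0 = (-2, -1, 2).
Step 2: u_1 = a_1 − (4/9)·u_0 = (17/9, 4/9, 19/9).

u_1 = (17/9, 4/9, 19/9)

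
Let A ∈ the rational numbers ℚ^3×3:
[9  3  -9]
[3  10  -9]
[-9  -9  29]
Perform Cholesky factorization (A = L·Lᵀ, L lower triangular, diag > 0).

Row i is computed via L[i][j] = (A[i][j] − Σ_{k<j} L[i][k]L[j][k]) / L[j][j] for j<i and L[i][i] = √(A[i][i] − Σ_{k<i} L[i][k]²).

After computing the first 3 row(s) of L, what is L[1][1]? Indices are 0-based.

L[1][1] = 3

Step 1: L[0][0] = √(9) = 3.
  L[1][0] = (3) / L[0][0] = 1.
Step 2: L[1][1] = √(9) = 3.
  L[2][0] = (-9) / L[0][0] = -3.
  L[2][1] = (-6) / L[1][1] = -2.
Step 3: L[2][2] = √(16) = 4.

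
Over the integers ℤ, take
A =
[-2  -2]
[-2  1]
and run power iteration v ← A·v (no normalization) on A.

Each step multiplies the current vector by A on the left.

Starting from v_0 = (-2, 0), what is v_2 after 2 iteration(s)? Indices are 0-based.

v_2 = (-16, -4)

v_0 = (-2, 0).
v_1 = A·v_0 = (4, 4).
v_2 = A·v_1 = (-16, -4).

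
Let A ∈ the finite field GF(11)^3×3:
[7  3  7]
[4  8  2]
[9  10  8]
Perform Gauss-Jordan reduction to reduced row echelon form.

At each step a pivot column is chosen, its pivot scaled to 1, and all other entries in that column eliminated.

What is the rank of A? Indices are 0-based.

pivot(0,0)=7: scale R0 → (1, 2, 1)
  clear (1,0): R1 −= (4)R0 → (0, 0, 9)
  clear (2,0): R2 −= (9)R0 → (0, 3, 10)
pivot(1,1): swap R1↔R2
pivot(1,1)=3: scale R1 → (0, 1, 7)
  clear (0,1): R0 −= (2)R1 → (1, 0, 9)
pivot(2,2)=9: scale R2 → (0, 0, 1)
  clear (0,2): R0 −= (9)R2 → (1, 0, 0)
  clear (1,2): R1 −= (7)R2 → (0, 1, 0)

rank = 3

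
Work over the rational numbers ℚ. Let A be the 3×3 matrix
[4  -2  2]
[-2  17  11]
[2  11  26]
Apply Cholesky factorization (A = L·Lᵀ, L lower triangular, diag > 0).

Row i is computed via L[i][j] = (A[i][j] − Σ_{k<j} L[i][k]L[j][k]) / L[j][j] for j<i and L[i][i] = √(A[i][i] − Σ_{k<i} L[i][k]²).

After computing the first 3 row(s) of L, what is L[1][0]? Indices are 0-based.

Step 1: L[0][0] = √(4) = 2.
  L[1][0] = (-2) / L[0][0] = -1.
Step 2: L[1][1] = √(16) = 4.
  L[2][0] = (2) / L[0][0] = 1.
  L[2][1] = (12) / L[1][1] = 3.
Step 3: L[2][2] = √(16) = 4.

L[1][0] = -1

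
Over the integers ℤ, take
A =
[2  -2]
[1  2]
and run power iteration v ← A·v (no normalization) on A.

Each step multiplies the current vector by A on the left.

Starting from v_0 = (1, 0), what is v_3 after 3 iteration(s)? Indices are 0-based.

v_0 = (1, 0).
v_1 = A·v_0 = (2, 1).
v_2 = A·v_1 = (2, 4).
v_3 = A·v_2 = (-4, 10).

v_3 = (-4, 10)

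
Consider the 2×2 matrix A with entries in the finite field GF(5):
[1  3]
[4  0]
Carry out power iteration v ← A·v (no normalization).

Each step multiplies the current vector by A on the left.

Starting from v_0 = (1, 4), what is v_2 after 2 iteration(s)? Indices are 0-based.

v_2 = (0, 2)

v_0 = (1, 4).
v_1 = A·v_0 = (3, 4).
v_2 = A·v_1 = (0, 2).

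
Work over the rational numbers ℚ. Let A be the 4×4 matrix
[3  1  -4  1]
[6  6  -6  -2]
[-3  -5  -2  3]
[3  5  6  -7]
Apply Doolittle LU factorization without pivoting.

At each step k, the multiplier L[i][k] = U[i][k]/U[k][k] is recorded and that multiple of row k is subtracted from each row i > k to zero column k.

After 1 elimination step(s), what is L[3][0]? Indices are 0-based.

Step 1: pivot at (0,0) is 3.
  row1 ← row1 − (2)·row0  ⇒  L[1][0]=2, U row1=(0, 4, 2, -4)
  row2 ← row2 − (-1)·row0  ⇒  L[2][0]=-1, U row2=(0, -4, -6, 4)
  row3 ← row3 − (1)·row0  ⇒  L[3][0]=1, U row3=(0, 4, 10, -8)

L[3][0] = 1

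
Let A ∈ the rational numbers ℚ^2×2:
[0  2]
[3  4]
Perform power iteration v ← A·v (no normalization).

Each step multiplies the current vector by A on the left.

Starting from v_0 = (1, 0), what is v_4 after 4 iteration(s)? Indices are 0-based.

v_0 = (1, 0).
v_1 = A·v_0 = (0, 3).
v_2 = A·v_1 = (6, 12).
v_3 = A·v_2 = (24, 66).
v_4 = A·v_3 = (132, 336).

v_4 = (132, 336)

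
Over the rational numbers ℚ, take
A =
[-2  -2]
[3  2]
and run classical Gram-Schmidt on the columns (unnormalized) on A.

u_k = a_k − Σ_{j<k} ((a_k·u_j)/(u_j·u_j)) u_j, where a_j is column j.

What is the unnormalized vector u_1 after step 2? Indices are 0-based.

Step 1: u_0 = a_0 = (-2, 3).
Step 2: u_1 = a_1 − (10/13)·u_0 = (-6/13, -4/13).

u_1 = (-6/13, -4/13)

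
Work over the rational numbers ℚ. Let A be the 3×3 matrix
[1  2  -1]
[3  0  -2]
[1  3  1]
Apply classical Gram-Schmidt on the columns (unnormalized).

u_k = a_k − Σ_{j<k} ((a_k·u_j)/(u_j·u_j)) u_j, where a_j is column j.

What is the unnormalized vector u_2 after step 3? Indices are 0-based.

u_2 = (-117/118, 13/118, 39/59)

Step 1: u_0 = a_0 = (1, 3, 1).
Step 2: u_1 = a_1 − (5/11)·u_0 = (17/11, -15/11, 28/11).
Step 3: u_2 = a_2 − (-6/11)·u_0 − (41/118)·u_1 = (-117/118, 13/118, 39/59).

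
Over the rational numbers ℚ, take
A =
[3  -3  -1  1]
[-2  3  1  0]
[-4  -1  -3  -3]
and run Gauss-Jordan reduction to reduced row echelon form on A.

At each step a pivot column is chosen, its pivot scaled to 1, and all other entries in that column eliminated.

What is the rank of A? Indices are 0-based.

pivot(0,0)=3: scale R0 → (1, -1, -1/3, 1/3)
  clear (1,0): R1 −= (-2)R0 → (0, 1, 1/3, 2/3)
  clear (2,0): R2 −= (-4)R0 → (0, -5, -13/3, -5/3)
pivot(1,1)=1: scale R1 → (0, 1, 1/3, 2/3)
  clear (0,1): R0 −= (-1)R1 → (1, 0, 0, 1)
  clear (2,1): R2 −= (-5)R1 → (0, 0, -8/3, 5/3)
pivot(2,2)=-8/3: scale R2 → (0, 0, 1, -5/8)
  clear (1,2): R1 −= (1/3)R2 → (0, 1, 0, 7/8)

rank = 3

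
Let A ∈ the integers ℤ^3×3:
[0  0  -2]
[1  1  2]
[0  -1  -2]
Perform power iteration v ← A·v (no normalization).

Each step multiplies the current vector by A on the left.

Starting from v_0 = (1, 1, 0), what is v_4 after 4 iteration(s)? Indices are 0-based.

v_0 = (1, 1, 0).
v_1 = A·v_0 = (0, 2, -1).
v_2 = A·v_1 = (2, 0, 0).
v_3 = A·v_2 = (0, 2, 0).
v_4 = A·v_3 = (0, 2, -2).

v_4 = (0, 2, -2)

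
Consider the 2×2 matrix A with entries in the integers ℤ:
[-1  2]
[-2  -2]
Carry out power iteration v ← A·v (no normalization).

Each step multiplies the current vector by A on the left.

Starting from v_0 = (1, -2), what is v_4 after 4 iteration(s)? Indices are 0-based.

v_0 = (1, -2).
v_1 = A·v_0 = (-5, 2).
v_2 = A·v_1 = (9, 6).
v_3 = A·v_2 = (3, -30).
v_4 = A·v_3 = (-63, 54).

v_4 = (-63, 54)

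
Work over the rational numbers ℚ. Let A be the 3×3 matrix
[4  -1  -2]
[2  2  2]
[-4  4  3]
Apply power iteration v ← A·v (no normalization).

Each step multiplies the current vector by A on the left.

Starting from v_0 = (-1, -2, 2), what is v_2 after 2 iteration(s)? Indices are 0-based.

v_2 = (-26, -12, 22)

v_0 = (-1, -2, 2).
v_1 = A·v_0 = (-6, -2, 2).
v_2 = A·v_1 = (-26, -12, 22).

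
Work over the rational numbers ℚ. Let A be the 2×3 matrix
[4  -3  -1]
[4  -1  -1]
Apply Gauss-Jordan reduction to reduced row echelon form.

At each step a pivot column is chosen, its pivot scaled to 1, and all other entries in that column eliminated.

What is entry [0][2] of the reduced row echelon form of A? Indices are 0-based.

[1] R0 /= 4  ⇒  (1, -3/4, -1/4)
     R1 -= 4·R0  ⇒  (0, 2, 0)
[2] R1 /= 2  ⇒  (0, 1, 0)
     R0 -= -3/4·R1  ⇒  (1, 0, -1/4)

M[0][2] = -1/4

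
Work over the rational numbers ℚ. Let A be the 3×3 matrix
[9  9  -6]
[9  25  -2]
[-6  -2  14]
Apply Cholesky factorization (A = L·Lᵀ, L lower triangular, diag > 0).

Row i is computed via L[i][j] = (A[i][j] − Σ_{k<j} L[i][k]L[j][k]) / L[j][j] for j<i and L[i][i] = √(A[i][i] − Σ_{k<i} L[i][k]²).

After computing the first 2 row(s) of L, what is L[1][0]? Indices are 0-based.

Step 1: L[0][0] = √(9) = 3.
  L[1][0] = (9) / L[0][0] = 3.
Step 2: L[1][1] = √(16) = 4.

L[1][0] = 3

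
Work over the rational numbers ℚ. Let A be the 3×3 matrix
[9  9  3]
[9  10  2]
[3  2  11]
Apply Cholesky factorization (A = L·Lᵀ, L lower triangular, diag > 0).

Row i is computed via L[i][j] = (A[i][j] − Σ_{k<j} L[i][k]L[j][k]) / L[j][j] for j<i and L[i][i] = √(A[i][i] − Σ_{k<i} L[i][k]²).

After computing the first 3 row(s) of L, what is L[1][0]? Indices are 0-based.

Step 1: L[0][0] = √(9) = 3.
  L[1][0] = (9) / L[0][0] = 3.
Step 2: L[1][1] = √(1) = 1.
  L[2][0] = (3) / L[0][0] = 1.
  L[2][1] = (-1) / L[1][1] = -1.
Step 3: L[2][2] = √(9) = 3.

L[1][0] = 3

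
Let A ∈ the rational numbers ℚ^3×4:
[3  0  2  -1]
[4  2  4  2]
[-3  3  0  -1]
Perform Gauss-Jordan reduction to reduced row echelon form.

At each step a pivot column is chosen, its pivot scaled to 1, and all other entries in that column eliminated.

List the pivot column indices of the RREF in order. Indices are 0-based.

pivot columns: 0, 1, 3

[1] R0 /= 3  ⇒  (1, 0, 2/3, -1/3)
     R1 -= 4·R0  ⇒  (0, 2, 4/3, 10/3)
     R2 -= -3·R0  ⇒  (0, 3, 2, -2)
[2] R1 /= 2  ⇒  (0, 1, 2/3, 5/3)
     R2 -= 3·R1  ⇒  (0, 0, 0, -7)
column 2 empty below row 2
[3] R2 /= -7  ⇒  (0, 0, 0, 1)
     R0 -= -1/3·R2  ⇒  (1, 0, 2/3, 0)
     R1 -= 5/3·R2  ⇒  (0, 1, 2/3, 0)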